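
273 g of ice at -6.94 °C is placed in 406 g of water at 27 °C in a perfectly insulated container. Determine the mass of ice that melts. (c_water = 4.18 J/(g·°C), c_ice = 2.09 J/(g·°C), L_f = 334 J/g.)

Cooling the water to 0 °C releases 406·4.18·27 = 45821 J.
Warming the ice to 0 °C takes 273·2.09·6.94 = 3959.8 J, leaving 41861 J for melting.
Fully melting the ice requires m_ice L_f = 273·334 = 91182 J.
Since 41861 < 91182 J, not all the ice melts; equilibrium is at 0 °C.
m_melted·334 = 41861  ⇒  m_melted ≈ 125.3 g.

m_melted ≈ 125 g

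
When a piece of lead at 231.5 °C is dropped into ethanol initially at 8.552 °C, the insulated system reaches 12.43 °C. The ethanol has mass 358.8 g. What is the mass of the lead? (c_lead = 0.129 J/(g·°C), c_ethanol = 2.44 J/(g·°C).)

m ≈ 120 g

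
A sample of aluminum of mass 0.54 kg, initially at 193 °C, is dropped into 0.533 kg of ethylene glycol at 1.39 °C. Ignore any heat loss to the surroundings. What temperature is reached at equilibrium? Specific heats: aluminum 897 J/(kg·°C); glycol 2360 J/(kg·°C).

T_f ≈ 54.7 °C

With ΣQ=0 the equilibrium temperature is the m·c-weighted mean:
T_f = (484.38×193 + 1257.9×1.39) / (484.38 + 1257.9)
    = 95234 / 1742.3 ≈ 54.66 °C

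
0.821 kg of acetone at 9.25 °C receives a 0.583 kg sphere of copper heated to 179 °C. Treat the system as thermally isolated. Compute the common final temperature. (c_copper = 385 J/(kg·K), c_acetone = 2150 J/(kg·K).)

Setting the total heat transfer to zero:
0.583·385·(T − 179) + 0.821·2150·(T − 9.25) = 0
224.45(T − 179) + 1765.1(T − 9.25) = 0
(224.45 + 1765.1) T = 224.45·179 + 1765.1·9.25
T = 56505/1989.6 ≈ 28.40 °C

T_f ≈ 28.4 °C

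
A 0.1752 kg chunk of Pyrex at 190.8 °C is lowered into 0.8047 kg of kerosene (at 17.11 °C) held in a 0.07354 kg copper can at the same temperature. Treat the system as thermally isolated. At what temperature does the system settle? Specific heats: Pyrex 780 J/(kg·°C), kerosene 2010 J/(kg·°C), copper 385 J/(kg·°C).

T_f ≈ 30.4 °C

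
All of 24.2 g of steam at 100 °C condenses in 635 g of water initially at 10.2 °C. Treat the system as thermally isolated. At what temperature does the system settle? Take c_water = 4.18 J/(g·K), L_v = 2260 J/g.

Energy balance with sensible and latent terms:
steam→water at 100 °C releases m L_v = 24.2×2260 = 54692; condensed water 100 °C→T: 101.16(T − 100); water warms: 635×4.18×(T − 10.2) = 2654.3(T − 10.2)
2755.5 T = 54692 + 10116 + 27074 = 91881
T ≈ 33.35 °C (< 100 °C, so full condensation is consistent).

T_f ≈ 33.3 °C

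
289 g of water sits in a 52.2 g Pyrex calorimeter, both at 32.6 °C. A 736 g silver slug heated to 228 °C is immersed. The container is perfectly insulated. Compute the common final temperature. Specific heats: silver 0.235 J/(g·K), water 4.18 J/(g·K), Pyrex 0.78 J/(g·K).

Taking heat into each body as positive, Σ m c ΔT = 0:
736·0.235·(T − 228) + 289·4.18·(T − 32.6) + 52.2·0.78·(T − 32.6) = 0
1421.7 T = 80144
T ≈ 56.37 °C

T_f ≈ 56.4 °C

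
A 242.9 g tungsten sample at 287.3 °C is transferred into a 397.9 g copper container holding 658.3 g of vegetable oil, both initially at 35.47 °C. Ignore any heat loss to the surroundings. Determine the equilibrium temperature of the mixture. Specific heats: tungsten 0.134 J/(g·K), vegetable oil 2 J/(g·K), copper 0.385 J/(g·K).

Let T be the final temperature. ΣQ_i = 0:
242.9*0.134*(T − 287.3) + 658.3*2*(T − 35.47) + 397.9*0.385*(T − 35.47) = 0
1502.3 T = 61485
T = 61485/1502.3 ≈ 40.93 °C

T_f ≈ 40.9 °C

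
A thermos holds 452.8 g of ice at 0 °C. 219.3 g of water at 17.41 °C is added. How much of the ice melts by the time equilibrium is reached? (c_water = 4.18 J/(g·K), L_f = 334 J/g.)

m_melted ≈ 47.8 g

Cooling the water to 0 °C releases 219.3·4.18·17.41 = 15959 J.
Melting all 452.8 g of ice would need 452.8·334 = 151235 J.
That's not enough to melt it all — equilibrium is at 0 °C with ice remaining.
m_melt = 15959 / L_f = 47.78 g.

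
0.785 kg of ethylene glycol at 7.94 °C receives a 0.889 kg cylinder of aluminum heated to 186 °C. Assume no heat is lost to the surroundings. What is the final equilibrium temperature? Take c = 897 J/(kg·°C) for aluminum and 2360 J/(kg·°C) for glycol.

T_f ≈ 61.5 °C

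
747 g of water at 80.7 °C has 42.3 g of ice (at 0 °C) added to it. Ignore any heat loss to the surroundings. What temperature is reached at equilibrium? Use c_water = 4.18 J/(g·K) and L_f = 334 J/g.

T_f ≈ 72.1 °C

Setting the total heat transfer to zero:
melt ice: 42.3×334 = 14128
  warm the meltwater: 176.81 T
  water: 3122.5(T − 80.7)
3299.3 T = 251983 − 14128 = 237854
T ≈ 72.09 °C (positive, so assuming full melt was valid).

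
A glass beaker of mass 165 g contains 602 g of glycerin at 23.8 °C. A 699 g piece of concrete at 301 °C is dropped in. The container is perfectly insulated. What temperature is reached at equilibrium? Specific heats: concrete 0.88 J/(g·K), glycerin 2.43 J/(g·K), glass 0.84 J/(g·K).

Energy conservation, ΣQ = 0:
699*0.88*(T − 301) + 602*2.43*(T − 23.8) + 165*0.84*(T − 23.8) = 0
(615.12 + 1462.9 + 138.6) T = 615.12*301 + 1462.9*23.8 + 138.6*23.8
T ≈ 100.73 °C

T_f ≈ 100.7 °C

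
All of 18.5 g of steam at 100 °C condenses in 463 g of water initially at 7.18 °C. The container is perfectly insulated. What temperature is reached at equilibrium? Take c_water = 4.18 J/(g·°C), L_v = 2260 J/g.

T_f ≈ 31.5 °C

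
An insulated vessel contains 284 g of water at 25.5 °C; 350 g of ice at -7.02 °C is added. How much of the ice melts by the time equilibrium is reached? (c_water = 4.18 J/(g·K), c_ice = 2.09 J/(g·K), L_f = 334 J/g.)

m_melted ≈ 75.3 g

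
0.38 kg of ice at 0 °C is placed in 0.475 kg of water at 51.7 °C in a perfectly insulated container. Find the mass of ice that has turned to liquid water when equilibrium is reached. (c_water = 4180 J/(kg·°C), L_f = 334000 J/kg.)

m_melted ≈ 0.307 kg

Water can give up m c ΔT = 0.475×4180×51.7 = 102650 J before reaching 0 °C.
To melt every bit of ice: 0.38×334000 = 126920 J.
That's not enough to melt it all — equilibrium is at 0 °C with ice remaining.
m_melted×334000 = 102650  ⇒  m_melted ≈ 0.3073 kg.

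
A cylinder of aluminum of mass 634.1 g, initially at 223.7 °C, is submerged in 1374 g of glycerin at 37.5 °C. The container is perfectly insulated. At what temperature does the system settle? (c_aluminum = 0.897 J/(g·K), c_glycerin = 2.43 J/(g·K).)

T_f ≈ 64.6 °C

Heat lost by the aluminum equals heat gained by the glycerin:
634.1×0.897×(223.7 − T) = 1374×2.43×(T − 37.5)
568.79(223.7 − T) = 3338.8(T − 37.5)
3907.6 T = 252444  ⇒  T ≈ 64.60 °C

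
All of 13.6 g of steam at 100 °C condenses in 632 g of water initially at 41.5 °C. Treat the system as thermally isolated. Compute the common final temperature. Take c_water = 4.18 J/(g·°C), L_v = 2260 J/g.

T_f ≈ 54.1 °C

Energy conservation, ΣQ = 0:
condense steam: −13.6·2260 = −30736; condensed water 100 °C→T: 56.85(T − 100); original water: 2641.8(T − 41.5)
2698.6 T = 30736 + 5684.8 + 109633 = 146054
T ≈ 54.12 °C (< 100 °C, so full condensation is consistent).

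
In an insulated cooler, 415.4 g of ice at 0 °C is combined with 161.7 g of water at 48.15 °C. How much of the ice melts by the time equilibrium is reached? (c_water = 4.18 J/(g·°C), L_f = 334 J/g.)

m_melted ≈ 97.4 g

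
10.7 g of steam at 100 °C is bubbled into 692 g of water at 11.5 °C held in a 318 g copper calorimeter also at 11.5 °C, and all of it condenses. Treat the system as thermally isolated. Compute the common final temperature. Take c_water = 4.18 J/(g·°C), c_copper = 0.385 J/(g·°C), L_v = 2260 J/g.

Taking heat into each body as positive, Σ m c ΔT = 0:
latent heat released on condensation: 10.7×2260 = 24182; condensed water 100 °C→T: 44.73(T − 100); original water: 2892.6(T − 11.5); cup: 122.43(T − 11.5)
3059.7 T = 24182 + 4472.6 + 34672 = 63327
T ≈ 20.70 °C, under the boiling point, so the assumption holds.

T_f ≈ 20.7 °C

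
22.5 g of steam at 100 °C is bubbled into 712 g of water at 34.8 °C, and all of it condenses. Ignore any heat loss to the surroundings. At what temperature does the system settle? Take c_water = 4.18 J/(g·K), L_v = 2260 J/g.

Taking heat into each body as positive, Σ m c ΔT = 0:
steam→water at 100 °C releases m L_v = 22.5×2260 = 50850
  condensed water 100 °C→T: 94.05(T − 100)
  water warms: 712×4.18×(T − 34.8) = 2976.2(T − 34.8)
3070.2 T = 50850 + 9405 + 103570 = 163825
T ≈ 53.36 °C — below 100 °C, confirming all the steam condensed.

T_f ≈ 53.4 °C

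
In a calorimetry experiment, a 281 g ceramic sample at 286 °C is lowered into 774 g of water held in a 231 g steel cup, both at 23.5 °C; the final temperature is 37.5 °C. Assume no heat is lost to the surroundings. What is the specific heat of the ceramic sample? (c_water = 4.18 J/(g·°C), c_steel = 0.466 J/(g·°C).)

Conservation of energy gives ΣQ = 0:
281·c·(37.5 − 286) + 774·4.18·(37.5 − 23.5) + 231·0.466·(37.5 − 23.5) = 0
-69828 c = -46802
c = -46802/-69828 ≈ 0.6702 J/(g·°C)

c ≈ 0.67 J/(g·°C)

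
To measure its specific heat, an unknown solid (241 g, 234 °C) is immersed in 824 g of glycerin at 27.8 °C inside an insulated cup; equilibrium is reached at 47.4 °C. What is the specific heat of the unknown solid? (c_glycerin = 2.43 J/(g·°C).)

c ≈ 0.873 J/(g·°C)

Heat gained plus heat lost sum to zero:
241·c·(47.4 − 234) + 824·2.43·(47.4 − 27.8) = 0
-44971 c = -39245
c = -39245/-44971 ≈ 0.8727 J/(g·°C)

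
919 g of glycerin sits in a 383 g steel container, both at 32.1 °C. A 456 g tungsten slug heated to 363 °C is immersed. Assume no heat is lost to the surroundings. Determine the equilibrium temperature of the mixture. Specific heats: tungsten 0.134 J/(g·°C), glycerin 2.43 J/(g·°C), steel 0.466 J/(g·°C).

T_f ≈ 40.3 °C

Taking heat into each body as positive, Σ m c ΔT = 0:
456×0.134×(T − 363) + 919×2.43×(T − 32.1) + 383×0.466×(T − 32.1) = 0
61.1(T − 363) + 2233.2(T − 32.1) + 178.48(T − 32.1) = 0
2472.8 T = 99595
T ≈ 40.28 °C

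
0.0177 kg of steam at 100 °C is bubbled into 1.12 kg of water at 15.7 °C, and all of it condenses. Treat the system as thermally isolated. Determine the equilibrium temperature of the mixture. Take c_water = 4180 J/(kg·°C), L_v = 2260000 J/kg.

T_f ≈ 25.4 °C

Sum of m c ΔT and latent-heat terms is zero:
latent heat released on condensation: 0.0177×2260000 = 40002; condensate cools 100→T: 0.0177×4180×(T − 100) = 73.99(T − 100); water warms: 1.12×4180×(T − 15.7) = 4681.6(T − 15.7)
4755.6 T = 40002 + 7398.6 + 73501 = 120902
T ≈ 25.42 °C (< 100 °C, so full condensation is consistent).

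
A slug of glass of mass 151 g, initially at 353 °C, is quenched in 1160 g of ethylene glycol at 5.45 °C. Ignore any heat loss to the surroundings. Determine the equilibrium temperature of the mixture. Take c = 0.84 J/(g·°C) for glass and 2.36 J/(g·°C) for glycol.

T_f ≈ 20.8 °C

Heat lost by the glass equals heat gained by the glycol:
151×0.84×(353 − T) = 1160×2.36×(T − 5.45)
126.84(353 − T) = 2737.6(T − 5.45)
2864.4 T = 59694  ⇒  T ≈ 20.84 °C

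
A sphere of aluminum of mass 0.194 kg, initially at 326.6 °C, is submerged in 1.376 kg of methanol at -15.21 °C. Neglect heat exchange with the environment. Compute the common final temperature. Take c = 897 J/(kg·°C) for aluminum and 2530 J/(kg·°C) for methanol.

Energy conservation, ΣQ = 0:
0.194*897*(T − 326.6) + 1.376*2530*(T − (-15.21)) = 0
174.02(T − 326.6) + 3481.3(T − (-15.21)) = 0
(174.02 + 3481.3) T = 174.02*326.6 + 3481.3*(-15.21)
T = 3884/3655.3 ≈ 1.06 °C

T_f ≈ 1.1 °C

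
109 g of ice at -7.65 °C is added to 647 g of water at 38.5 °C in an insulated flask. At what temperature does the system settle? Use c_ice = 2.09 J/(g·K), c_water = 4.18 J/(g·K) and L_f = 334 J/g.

Setting the total heat transfer to zero:
warm ice to 0 °C: 109×2.09×(0 − (-7.65)) = 1742.7; melt ice: 109×334 = 36406; meltwater 0→T: 109×4.18×T = 455.62 T; water: 2704.5(T − 38.5)
3160.1 T = 104122 − 38149 = 65973
T ≈ 20.88 °C — above 0 °C, consistent with complete melting.

T_f ≈ 20.9 °C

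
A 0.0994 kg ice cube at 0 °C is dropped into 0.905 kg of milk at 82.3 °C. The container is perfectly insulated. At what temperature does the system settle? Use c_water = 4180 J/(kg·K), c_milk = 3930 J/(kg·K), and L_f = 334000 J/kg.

T_f ≈ 65.3 °C

Setting the total heat transfer to zero:
latent heat to melt: 0.0994×334000 = 33200; warm the meltwater: 415.49 T; milk cools: 0.905×3930×(T − 82.3) = 3556.7(T − 82.3)
3972.1 T = 292712 − 33200 = 259513
T ≈ 65.33 °C — above 0 °C, consistent with complete melting.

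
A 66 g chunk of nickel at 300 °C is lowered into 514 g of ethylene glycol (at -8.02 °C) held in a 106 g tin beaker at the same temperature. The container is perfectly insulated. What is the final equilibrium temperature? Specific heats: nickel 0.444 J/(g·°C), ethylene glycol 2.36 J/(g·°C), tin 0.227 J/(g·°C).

T_f ≈ -0.9 °C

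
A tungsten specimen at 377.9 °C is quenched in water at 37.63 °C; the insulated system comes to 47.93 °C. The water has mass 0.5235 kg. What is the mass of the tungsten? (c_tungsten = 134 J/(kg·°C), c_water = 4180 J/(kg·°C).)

Heat gained plus heat lost sum to zero:
m·134·(47.93 − 377.9) + 0.5235·4180·(47.93 − 37.63) = 0
-44216 m = -22539
m = -22539/-44216 ≈ 0.5097 kg

m ≈ 0.51 kg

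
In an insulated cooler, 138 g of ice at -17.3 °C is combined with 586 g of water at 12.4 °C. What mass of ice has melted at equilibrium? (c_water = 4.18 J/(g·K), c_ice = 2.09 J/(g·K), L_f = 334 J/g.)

Cooling the water to 0 °C releases 586·4.18·12.4 = 30374 J.
Of that, 138·2.09·17.3 = 4989.7 J goes to bring the ice to 0 °C, leaving 25384 J.
Fully melting the ice requires m_ice L_f = 138·334 = 46092 J.
25384 J < 46092 J, so only part of the ice melts and the system sits at 0 °C.
m_melt = 25384 / L_f = 76 g.

m_melted ≈ 76 g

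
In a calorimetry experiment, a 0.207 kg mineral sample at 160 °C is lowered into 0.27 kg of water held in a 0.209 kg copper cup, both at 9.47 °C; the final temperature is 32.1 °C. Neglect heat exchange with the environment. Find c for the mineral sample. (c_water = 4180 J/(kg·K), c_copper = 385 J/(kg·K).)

c ≈ 1030 J/(kg·K)

Taking heat into each body as positive, Σ m c ΔT = 0:
0.207×c×(32.1 − 160) + 0.27×4180×(32.1 − 9.47) + 0.209×385×(32.1 − 9.47) = 0
-26.48 c = -27361
c = -27361/-26.48 ≈ 1033 J/(kg·K)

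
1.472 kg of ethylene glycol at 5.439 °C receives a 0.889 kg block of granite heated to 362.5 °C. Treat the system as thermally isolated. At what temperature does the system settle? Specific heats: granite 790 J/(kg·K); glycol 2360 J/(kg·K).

T_f ≈ 65.5 °C

Net heat exchanged in the isolated system is zero:
0.889*790*(T − 362.5) + 1.472*2360*(T − 5.439) = 0
702.31(T − 362.5) + 3473.9(T − 5.439) = 0
4176.2 T = 273482
T = 273482/4176.2 ≈ 65.49 °C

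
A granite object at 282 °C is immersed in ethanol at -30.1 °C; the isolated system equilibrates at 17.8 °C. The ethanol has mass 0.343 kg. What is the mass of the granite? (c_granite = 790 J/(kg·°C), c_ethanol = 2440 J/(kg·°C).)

m ≈ 0.192 kg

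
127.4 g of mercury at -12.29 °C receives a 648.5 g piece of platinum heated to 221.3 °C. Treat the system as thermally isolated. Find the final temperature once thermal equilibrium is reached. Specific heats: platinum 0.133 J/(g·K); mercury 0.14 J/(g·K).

T_f ≈ 181.3 °C

Heat gained plus heat lost sum to zero:
648.5·0.133·(T − 221.3) + 127.4·0.14·(T − (-12.29)) = 0
86.25(T − 221.3) + 17.84(T − (-12.29)) = 0
(86.25 + 17.84) T = 86.25·221.3 + 17.84·(-12.29)
T ≈ 181.27 °C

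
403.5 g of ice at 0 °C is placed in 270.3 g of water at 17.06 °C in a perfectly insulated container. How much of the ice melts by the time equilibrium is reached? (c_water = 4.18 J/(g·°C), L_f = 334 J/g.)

Water can give up m c ΔT = 270.3×4.18×17.06 = 19275 J before reaching 0 °C.
Melting all 403.5 g of ice would need 403.5×334 = 134769 J.
19275 J < 134769 J, so only part of the ice melts and the system sits at 0 °C.
m_melted×334 = 19275  ⇒  m_melted ≈ 57.71 g.

m_melted ≈ 57.7 g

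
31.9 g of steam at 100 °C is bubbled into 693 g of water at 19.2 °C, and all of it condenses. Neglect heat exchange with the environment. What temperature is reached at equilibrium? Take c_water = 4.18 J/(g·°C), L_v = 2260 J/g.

T_f ≈ 46.5 °C

Sum of m c ΔT and latent-heat terms is zero:
steam→water at 100 °C releases m L_v = 31.9×2260 = 72094
  condensed water 100 °C→T: 133.34(T − 100)
  original water: 2896.7(T − 19.2)
3030.1 T = 72094 + 13334 + 55617 = 141046
T ≈ 46.55 °C — below 100 °C, confirming all the steam condensed.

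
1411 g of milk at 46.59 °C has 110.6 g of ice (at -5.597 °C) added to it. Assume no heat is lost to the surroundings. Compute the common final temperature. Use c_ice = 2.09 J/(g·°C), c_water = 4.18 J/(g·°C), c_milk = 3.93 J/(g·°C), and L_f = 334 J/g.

Setting the total heat transfer to zero:
warm ice to 0 °C: 110.6·2.09·(0 − (-5.597)) = 1293.8; fusion: m_ice L_f = 110.6·334 = 36940; warm the meltwater: 462.31 T; milk: 5545.2(T − 46.59)
6007.5 T = 258352 − 38234 = 220118
T ≈ 36.64 °C — above 0 °C, consistent with complete melting.

T_f ≈ 36.6 °C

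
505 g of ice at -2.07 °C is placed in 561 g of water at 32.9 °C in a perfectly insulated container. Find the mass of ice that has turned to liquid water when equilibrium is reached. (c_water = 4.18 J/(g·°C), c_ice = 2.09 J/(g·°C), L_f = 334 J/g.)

Heat available from the water dropping to 0 °C: 561×4.18×32.9 = 77150 J.
Warming the ice to 0 °C takes 505×2.09×2.07 = 2184.8 J, leaving 74965 J for melting.
To melt every bit of ice: 505×334 = 168670 J.
74965 J < 168670 J, so only part of the ice melts and the system sits at 0 °C.
Mass melted = 74965/334 ≈ 224.4 g.

m_melted ≈ 224 g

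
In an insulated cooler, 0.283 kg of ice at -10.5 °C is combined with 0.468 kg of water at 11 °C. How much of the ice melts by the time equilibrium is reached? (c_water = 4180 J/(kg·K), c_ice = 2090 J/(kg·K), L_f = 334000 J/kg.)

Heat available from the water dropping to 0 °C: 0.468·4180·11 = 21519 J.
Warming the ice to 0 °C takes 0.283·2090·10.5 = 6210.4 J, leaving 15308 J for melting.
To melt every bit of ice: 0.283·334000 = 94522 J.
Since 15308 < 94522 J, not all the ice melts; equilibrium is at 0 °C.
m_melt = 15308 / L_f = 0.04583 kg.

m_melted ≈ 0.0458 kg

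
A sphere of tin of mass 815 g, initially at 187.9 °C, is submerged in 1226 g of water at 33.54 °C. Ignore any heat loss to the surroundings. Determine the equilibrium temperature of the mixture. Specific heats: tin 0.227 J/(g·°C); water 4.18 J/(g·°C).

T_f ≈ 38.9 °C

Conservation of energy gives ΣQ = 0:
815*0.227*(T − 187.9) + 1226*4.18*(T − 33.54) = 0
185(T − 187.9) + 5124.7(T − 33.54) = 0
5309.7 T = 206644
T = 206644 / 5309.7 = 38.9 °C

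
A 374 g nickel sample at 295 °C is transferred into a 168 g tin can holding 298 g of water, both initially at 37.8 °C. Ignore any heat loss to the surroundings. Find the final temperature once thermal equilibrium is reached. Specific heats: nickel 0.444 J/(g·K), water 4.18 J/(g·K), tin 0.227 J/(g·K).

T_f is the heat-capacity-weighted average of the initial temperatures:
T_f = (166.06×295 + 1245.6×37.8 + 38.14×37.8) / (166.06 + 1245.6 + 38.14)
    = 97513 / 1449.8 ≈ 67.26 °C

T_f ≈ 67.3 °C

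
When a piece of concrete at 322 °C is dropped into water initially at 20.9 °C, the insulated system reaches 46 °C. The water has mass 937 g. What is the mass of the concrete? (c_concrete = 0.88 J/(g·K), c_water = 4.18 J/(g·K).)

m ≈ 405 g

|Q_concrete| = |Q_water|:
m×0.88×(322 − 46) = 937×4.18×(46 − 20.9)
242.88 m = 98308  ⇒  m ≈ 404.8 g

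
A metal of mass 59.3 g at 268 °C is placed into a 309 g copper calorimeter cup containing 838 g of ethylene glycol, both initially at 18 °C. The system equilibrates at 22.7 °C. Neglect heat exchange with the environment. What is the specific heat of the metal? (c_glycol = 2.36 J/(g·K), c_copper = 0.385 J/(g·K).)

Net heat exchanged in the isolated system is zero:
59.3·c·(22.7 − 268) + 838·2.36·(22.7 − 18) + 309·0.385·(22.7 − 18) = 0
-14546 c = -9854.2
c = -9854.2/-14546 ≈ 0.6774 J/(g·K)

c ≈ 0.677 J/(g·K)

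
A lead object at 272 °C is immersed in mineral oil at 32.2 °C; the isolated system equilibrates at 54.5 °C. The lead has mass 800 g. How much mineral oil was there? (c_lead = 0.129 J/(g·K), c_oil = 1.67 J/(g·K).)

|Q_lead| = |Q_oil|:
800·0.129·(272 − 54.5) = m·1.67·(54.5 − 32.2)
37.24 m = 22446  ⇒  m ≈ 602.7 g

m ≈ 603 g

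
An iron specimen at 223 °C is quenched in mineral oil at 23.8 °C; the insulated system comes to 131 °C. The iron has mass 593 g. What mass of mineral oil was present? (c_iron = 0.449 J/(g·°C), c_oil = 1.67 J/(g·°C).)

Heat lost by the iron = heat gained by the oil:
593×0.449×(223 − 131) = m×1.67×(131 − 23.8)
179.02 m = 24496  ⇒  m ≈ 136.8 g

m ≈ 137 g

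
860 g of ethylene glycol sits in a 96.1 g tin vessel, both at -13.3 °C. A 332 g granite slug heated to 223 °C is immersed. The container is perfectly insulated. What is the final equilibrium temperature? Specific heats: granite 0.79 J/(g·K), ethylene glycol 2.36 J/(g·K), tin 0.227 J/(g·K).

T_f ≈ 13.5 °C

Setting the total heat transfer to zero:
332·0.79·(T − 223) + 860·2.36·(T − (-13.3)) + 96.1·0.227·(T − (-13.3)) = 0
262.28(T − 223) + 2029.6(T − (-13.3)) + 21.81(T − (-13.3)) = 0
(262.28 + 2029.6 + 21.81) T = 262.28·223 + 2029.6·(-13.3) + 21.81·(-13.3)
T ≈ 13.49 °C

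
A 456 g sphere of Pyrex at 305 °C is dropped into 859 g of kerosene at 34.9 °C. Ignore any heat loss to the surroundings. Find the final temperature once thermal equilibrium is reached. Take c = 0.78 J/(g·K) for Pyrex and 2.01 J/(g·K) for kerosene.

|Q_Pyrex| = |Q_kerosene|:
456×0.78×(305 − T) = 859×2.01×(T − 34.9)
355.68(305 − T) = 1726.6(T − 34.9)
2082.3 T = 168740  ⇒  T ≈ 81.04 °C

T_f ≈ 81.0 °C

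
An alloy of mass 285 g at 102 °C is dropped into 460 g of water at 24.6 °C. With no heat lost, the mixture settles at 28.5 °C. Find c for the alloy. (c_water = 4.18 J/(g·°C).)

Heat lost by the alloy = heat gained by the water:
285·c·(102 − 28.5) = 460·4.18·(28.5 − 24.6)
20948 c = 7498.9  ⇒  c ≈ 0.358 J/(g·°C)

c ≈ 0.358 J/(g·°C)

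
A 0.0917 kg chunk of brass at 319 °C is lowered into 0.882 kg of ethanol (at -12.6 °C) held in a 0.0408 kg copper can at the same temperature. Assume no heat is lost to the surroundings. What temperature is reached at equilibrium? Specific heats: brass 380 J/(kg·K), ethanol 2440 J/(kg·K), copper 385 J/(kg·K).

T_f ≈ -7.4 °C

Energy conservation, ΣQ = 0:
0.0917×380×(T − 319) + 0.882×2440×(T − (-12.6)) + 0.0408×385×(T − (-12.6)) = 0
2202.6 T = -16198
T = -16198 / 2202.6 = -7.35 °C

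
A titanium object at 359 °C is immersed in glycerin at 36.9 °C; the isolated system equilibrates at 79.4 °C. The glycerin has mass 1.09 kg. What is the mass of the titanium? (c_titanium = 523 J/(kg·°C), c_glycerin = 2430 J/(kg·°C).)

m ≈ 0.77 kg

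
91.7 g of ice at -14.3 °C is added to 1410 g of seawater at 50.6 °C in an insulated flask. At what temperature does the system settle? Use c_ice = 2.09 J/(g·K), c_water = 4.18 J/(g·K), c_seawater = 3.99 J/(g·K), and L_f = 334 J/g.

Setting the total heat transfer to zero:
ice -14.3→0 °C: 91.7×2.09×14.3 = 2740.6
  latent heat to melt: 91.7×334 = 30628
  warm the meltwater: 383.31 T
  seawater cools: 1410×3.99×(T − 50.6) = 5625.9(T − 50.6)
6009.2 T = 284671 − 33368 = 251302
T ≈ 41.82 °C — above 0 °C, consistent with complete melting.

T_f ≈ 41.8 °C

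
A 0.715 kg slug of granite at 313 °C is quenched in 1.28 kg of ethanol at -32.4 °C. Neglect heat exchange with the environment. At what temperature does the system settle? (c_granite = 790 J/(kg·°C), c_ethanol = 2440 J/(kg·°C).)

T_f is the heat-capacity-weighted average of the initial temperatures:
T_f = (564.85*313 + 3123.2*(-32.4)) / (564.85 + 3123.2)
    = 75606 / 3688.1 ≈ 20.50 °C

T_f ≈ 20.5 °C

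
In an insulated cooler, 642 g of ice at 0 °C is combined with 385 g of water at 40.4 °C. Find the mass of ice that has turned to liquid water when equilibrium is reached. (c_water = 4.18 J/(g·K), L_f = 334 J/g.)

m_melted ≈ 195 g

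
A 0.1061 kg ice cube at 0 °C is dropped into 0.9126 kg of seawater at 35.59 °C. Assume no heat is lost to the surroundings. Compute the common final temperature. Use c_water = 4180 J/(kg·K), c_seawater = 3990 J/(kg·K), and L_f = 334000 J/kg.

Let T be the final temperature. ΣQ_i = 0:
latent heat to melt: 0.1061×334000 = 35437
  meltwater 0→T: 0.1061×4180×T = 443.5 T
  seawater cools: 0.9126×3990×(T − 35.59) = 3641.3(T − 35.59)
4084.8 T = 129593 − 35437 = 94156
T ≈ 23.05 °C. Since T > 0 °C, the all-ice-melts assumption holds.

T_f ≈ 23.1 °C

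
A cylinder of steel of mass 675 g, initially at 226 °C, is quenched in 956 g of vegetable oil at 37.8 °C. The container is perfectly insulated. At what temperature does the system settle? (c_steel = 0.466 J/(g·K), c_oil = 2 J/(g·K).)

T_f ≈ 64.4 °C

T_f is the heat-capacity-weighted average of the initial temperatures:
T_f = (314.55·226 + 1912·37.8) / (314.55 + 1912)
    = 143362 / 2226.6 ≈ 64.39 °C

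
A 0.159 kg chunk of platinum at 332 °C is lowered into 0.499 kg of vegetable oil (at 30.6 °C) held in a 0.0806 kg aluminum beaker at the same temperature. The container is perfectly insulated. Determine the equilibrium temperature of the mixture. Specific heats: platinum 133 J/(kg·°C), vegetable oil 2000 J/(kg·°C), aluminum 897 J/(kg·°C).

T_f ≈ 36.4 °C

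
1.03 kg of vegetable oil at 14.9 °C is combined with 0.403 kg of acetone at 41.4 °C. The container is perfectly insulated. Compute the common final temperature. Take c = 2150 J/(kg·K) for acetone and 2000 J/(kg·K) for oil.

T_f ≈ 22.7 °C

Heat gained plus heat lost sum to zero:
0.403×2150×(T − 41.4) + 1.03×2000×(T − 14.9) = 0
2926.4 T = 66565
T ≈ 22.75 °C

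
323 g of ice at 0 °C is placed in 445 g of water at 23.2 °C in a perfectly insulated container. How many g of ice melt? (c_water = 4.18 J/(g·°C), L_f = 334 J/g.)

m_melted ≈ 129 g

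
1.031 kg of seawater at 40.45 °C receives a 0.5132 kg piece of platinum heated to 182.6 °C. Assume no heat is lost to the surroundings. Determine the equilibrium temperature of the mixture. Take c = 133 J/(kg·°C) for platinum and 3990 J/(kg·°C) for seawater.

T_f is the heat-capacity-weighted average of the initial temperatures:
T_f = (68.26*182.6 + 4113.7*40.45) / (68.26 + 4113.7)
    = 178862 / 4181.9 ≈ 42.77 °C

T_f ≈ 42.8 °C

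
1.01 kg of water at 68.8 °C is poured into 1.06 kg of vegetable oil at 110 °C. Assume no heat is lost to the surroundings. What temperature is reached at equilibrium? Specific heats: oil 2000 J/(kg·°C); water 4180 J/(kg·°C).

T_f ≈ 82.6 °C

Heat lost by the oil equals heat gained by the water:
1.06×2000×(110 − T) = 1.01×4180×(T − 68.8)
2120(110 − T) = 4221.8(T − 68.8)
6341.8 T = 523660  ⇒  T ≈ 82.57 °C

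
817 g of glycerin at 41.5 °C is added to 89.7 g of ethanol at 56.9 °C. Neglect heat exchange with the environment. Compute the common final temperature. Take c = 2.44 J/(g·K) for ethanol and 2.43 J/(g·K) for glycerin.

Taking heat into each body as positive, Σ m c ΔT = 0:
89.7×2.44×(T − 56.9) + 817×2.43×(T − 41.5) = 0
(218.87 + 1985.3) T = 218.87×56.9 + 1985.3×41.5
T = 94844 / 2204.2 = 43 °C

T_f ≈ 43.0 °C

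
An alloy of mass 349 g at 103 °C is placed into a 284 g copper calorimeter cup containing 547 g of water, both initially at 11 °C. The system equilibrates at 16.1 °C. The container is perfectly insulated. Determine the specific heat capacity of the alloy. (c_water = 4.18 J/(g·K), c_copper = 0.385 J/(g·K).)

c ≈ 0.403 J/(g·K)

Let T be the final temperature. ΣQ_i = 0:
349·c·(16.1 − 103) + 547·4.18·(16.1 − 11) + 284·0.385·(16.1 − 11) = 0
-30328 c = -12219
c = -12219/-30328 ≈ 0.4029 J/(g·K)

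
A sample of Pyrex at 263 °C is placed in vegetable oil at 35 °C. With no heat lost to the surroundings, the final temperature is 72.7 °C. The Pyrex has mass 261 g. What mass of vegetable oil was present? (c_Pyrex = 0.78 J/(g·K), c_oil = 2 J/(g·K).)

m ≈ 514 g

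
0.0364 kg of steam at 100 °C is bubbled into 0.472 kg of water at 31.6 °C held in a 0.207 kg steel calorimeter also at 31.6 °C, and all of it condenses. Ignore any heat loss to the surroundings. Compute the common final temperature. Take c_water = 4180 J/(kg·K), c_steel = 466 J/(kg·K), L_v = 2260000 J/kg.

Taking heat into each body as positive, Σ m c ΔT = 0:
condense steam: −0.0364×2260000 = −82264
  condensate cools 100→T: 0.0364×4180×(T − 100) = 152.15(T − 100)
  original water: 1973(T − 31.6)
  steel cup: 0.207×466×(T − 31.6) = 96.46(T − 31.6)
2221.6 T = 82264 + 15215 + 65394 = 162873
T ≈ 73.31 °C — below 100 °C, confirming all the steam condensed.

T_f ≈ 73.3 °C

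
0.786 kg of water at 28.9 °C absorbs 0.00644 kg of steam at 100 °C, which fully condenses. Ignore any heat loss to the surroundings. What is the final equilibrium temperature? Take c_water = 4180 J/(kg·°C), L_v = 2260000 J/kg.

T_f ≈ 33.9 °C

Heat gained plus heat lost sum to zero:
steam→water at 100 °C releases m L_v = 0.00644·2260000 = 14554; condensed water 100 °C→T: 26.92(T − 100); water warms: 0.786·4180·(T − 28.9) = 3285.5(T − 28.9)
3312.4 T = 14554 + 2691.9 + 94950 = 112197
T ≈ 33.87 °C — below 100 °C, confirming all the steam condensed.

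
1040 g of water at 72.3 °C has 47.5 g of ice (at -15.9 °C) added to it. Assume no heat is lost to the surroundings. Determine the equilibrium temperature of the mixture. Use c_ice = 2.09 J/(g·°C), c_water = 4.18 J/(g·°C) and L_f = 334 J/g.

T_f ≈ 65.3 °C

Conservation of energy gives ΣQ = 0:
ice -15.9→0 °C: 47.5×2.09×15.9 = 1578.5; fusion: m_ice L_f = 47.5×334 = 15865; meltwater 0→T: 47.5×4.18×T = 198.55 T; water cools: 1040×4.18×(T − 72.3) = 4347.2(T − 72.3)
4545.8 T = 314303 − 17443 = 296859
T ≈ 65.30 °C (positive, so assuming full melt was valid).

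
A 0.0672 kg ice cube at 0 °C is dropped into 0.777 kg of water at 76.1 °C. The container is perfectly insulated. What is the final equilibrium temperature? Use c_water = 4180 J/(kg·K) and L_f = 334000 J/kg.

T_f ≈ 63.7 °C

Energy balance with sensible and latent terms:
latent heat to melt: 0.0672×334000 = 22445
  warm the meltwater: 280.9 T
  water: 3247.9(T − 76.1)
3528.8 T = 247162 − 22445 = 224717
T ≈ 63.68 °C — above 0 °C, consistent with complete melting.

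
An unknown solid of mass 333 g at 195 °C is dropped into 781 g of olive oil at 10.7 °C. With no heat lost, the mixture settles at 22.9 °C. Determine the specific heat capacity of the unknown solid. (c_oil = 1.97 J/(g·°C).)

c ≈ 0.328 J/(g·°C)

Energy conservation, ΣQ = 0:
333·c·(22.9 − 195) + 781·1.97·(22.9 − 10.7) = 0
-57309 c = -18771
c = -18771/-57309 ≈ 0.3275 J/(g·°C)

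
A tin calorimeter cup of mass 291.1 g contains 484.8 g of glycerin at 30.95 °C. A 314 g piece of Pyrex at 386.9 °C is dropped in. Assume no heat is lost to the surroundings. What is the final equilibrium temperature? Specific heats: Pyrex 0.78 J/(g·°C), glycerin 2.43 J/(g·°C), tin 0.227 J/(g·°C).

Conservation of energy gives ΣQ = 0:
314·0.78·(T − 386.9) + 484.8·2.43·(T − 30.95) + 291.1·0.227·(T − 30.95) = 0
(244.92 + 1178.1 + 66.08) T = 244.92·386.9 + 1178.1·30.95 + 66.08·30.95
T = 133266 / 1489.1 = 89.5 °C

T_f ≈ 89.5 °C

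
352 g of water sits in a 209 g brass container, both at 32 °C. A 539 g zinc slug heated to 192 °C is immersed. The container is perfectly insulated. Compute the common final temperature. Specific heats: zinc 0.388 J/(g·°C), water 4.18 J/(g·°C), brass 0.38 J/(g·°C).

Energy conservation, ΣQ = 0:
539·0.388·(T − 192) + 352·4.18·(T − 32) + 209·0.38·(T − 32) = 0
(209.13 + 1471.4 + 79.42) T = 209.13·192 + 1471.4·32 + 79.42·32
T = 89778/1759.9 ≈ 51.01 °C

T_f ≈ 51.0 °C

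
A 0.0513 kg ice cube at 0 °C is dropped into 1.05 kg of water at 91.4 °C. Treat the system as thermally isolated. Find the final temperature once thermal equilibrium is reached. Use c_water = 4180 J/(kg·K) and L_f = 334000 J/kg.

T_f ≈ 83.4 °C

Let T be the final temperature. ΣQ_i = 0:
fusion: m_ice L_f = 0.0513×334000 = 17134
  warm the meltwater: 214.43 T
  water cools: 1.05×4180×(T − 91.4) = 4389(T − 91.4)
4603.4 T = 401155 − 17134 = 384020
T ≈ 83.42 °C (positive, so assuming full melt was valid).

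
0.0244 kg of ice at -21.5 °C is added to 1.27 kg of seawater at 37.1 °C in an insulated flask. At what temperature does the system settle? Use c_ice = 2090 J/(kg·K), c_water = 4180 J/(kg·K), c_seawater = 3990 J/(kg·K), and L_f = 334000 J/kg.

Energy conservation, ΣQ = 0:
warm ice to 0 °C: 0.0244·2090·(0 − (-21.5)) = 1096.4; fusion: m_ice L_f = 0.0244·334000 = 8149.6; warm the meltwater: 101.99 T; seawater: 5067.3(T − 37.1)
5169.3 T = 187997 − 9246 = 178751
T ≈ 34.58 °C. Since T > 0 °C, the all-ice-melts assumption holds.

T_f ≈ 34.6 °C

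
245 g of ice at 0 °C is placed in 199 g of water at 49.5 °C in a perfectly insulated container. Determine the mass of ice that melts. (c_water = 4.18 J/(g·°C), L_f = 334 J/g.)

Heat available from the water dropping to 0 °C: 199·4.18·49.5 = 41175 J.
To melt every bit of ice: 245·334 = 81830 J.
41175 J < 81830 J, so only part of the ice melts and the system sits at 0 °C.
m_melted·334 = 41175  ⇒  m_melted ≈ 123.3 g.

m_melted ≈ 123 g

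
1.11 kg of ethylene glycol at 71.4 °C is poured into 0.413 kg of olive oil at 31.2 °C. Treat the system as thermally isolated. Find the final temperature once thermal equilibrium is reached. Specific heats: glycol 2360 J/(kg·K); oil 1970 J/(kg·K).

|Q_glycol| = |Q_oil|:
1.11·2360·(71.4 − T) = 0.413·1970·(T − 31.2)
2619.6(71.4 − T) = 813.61(T − 31.2)
3433.2 T = 212424  ⇒  T ≈ 61.87 °C

T_f ≈ 61.9 °C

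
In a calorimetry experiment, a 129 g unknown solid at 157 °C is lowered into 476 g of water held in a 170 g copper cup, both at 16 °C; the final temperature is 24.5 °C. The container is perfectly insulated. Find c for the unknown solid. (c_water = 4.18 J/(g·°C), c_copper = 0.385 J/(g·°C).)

c ≈ 1.02 J/(g·°C)

Heat gained plus heat lost sum to zero:
129×c×(24.5 − 157) + 476×4.18×(24.5 − 16) + 170×0.385×(24.5 − 16) = 0
-17092 c = -17469
c = -17469/-17092 ≈ 1.022 J/(g·°C)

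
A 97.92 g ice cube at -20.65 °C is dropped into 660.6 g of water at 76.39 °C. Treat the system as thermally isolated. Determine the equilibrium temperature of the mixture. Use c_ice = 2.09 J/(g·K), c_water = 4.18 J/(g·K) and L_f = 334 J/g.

Energy conservation, ΣQ = 0:
ice -20.65→0 °C: 97.92·2.09·20.65 = 4226.1; latent heat to melt: 97.92·334 = 32705; meltwater 0→T: 97.92·4.18·T = 409.31 T; water cools: 660.6·4.18·(T − 76.39) = 2761.3(T − 76.39)
3170.6 T = 210936 − 36931 = 174005
T ≈ 54.88 °C. Since T > 0 °C, the all-ice-melts assumption holds.

T_f ≈ 54.9 °C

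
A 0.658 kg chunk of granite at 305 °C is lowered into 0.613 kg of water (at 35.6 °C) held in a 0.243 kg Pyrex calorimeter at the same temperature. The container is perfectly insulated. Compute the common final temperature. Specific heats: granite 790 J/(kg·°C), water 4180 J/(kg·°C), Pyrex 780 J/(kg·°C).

T_f ≈ 78.4 °C

Setting the total heat transfer to zero:
0.658*790*(T − 305) + 0.613*4180*(T − 35.6) + 0.243*780*(T − 35.6) = 0
519.82(T − 305) + 2562.3(T − 35.6) + 189.54(T − 35.6) = 0
3271.7 T = 256512
T = 256512/3271.7 ≈ 78.40 °C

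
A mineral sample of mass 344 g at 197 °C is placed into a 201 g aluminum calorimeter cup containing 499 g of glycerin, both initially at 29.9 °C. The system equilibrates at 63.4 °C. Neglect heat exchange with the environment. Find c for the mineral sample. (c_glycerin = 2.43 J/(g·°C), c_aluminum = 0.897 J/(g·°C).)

c ≈ 1.02 J/(g·°C)

Setting the total heat transfer to zero:
344×c×(63.4 − 197) + 499×2.43×(63.4 − 29.9) + 201×0.897×(63.4 − 29.9) = 0
-45958 c = -46661
c = -46661/-45958 ≈ 1.015 J/(g·°C)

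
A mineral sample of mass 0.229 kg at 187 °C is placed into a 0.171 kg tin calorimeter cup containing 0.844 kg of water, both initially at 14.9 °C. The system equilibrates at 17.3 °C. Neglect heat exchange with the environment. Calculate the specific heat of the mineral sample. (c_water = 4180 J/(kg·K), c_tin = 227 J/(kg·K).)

c ≈ 220 J/(kg·K)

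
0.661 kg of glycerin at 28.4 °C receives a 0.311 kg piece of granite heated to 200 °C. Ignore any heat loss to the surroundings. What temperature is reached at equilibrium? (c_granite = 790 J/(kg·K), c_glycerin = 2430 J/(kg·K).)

Let T be the final temperature. ΣQ_i = 0:
0.311*790*(T − 200) + 0.661*2430*(T − 28.4) = 0
1851.9 T = 94755
T ≈ 51.17 °C

T_f ≈ 51.2 °C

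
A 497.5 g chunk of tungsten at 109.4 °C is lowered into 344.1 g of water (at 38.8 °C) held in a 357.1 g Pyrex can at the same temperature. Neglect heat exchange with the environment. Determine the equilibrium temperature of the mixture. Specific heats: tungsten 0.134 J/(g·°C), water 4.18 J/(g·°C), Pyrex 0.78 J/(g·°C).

T_f ≈ 41.4 °C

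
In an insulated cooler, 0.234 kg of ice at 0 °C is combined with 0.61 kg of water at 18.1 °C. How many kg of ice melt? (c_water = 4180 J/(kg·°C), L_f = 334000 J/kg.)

m_melted ≈ 0.138 kg

Heat available from the water dropping to 0 °C: 0.61·4180·18.1 = 46151 J.
Melting all 0.234 kg of ice would need 0.234·334000 = 78156 J.
That's not enough to melt it all — equilibrium is at 0 °C with ice remaining.
m_melt = 46151 / L_f = 0.1382 kg.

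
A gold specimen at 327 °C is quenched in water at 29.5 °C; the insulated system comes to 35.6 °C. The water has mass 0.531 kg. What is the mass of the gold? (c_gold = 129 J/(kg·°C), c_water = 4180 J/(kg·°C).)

m ≈ 0.36 kg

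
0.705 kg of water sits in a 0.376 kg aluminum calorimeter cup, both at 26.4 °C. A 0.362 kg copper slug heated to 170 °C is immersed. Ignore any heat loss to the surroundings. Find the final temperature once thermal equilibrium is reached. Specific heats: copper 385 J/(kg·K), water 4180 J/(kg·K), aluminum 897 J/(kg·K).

T_f ≈ 32.2 °C

Heat gained plus heat lost sum to zero:
0.362*385*(T − 170) + 0.705*4180*(T − 26.4) + 0.376*897*(T − 26.4) = 0
3423.5 T = 110395
T = 110395/3423.5 ≈ 32.25 °C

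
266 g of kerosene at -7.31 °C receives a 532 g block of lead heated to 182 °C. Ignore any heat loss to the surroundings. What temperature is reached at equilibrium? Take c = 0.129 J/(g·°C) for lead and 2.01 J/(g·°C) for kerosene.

T_f ≈ 14.2 °C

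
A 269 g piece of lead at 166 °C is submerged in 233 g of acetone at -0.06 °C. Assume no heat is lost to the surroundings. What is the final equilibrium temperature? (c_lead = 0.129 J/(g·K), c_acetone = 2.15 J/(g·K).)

T_f ≈ 10.7 °C

With ΣQ=0 the equilibrium temperature is the m·c-weighted mean:
T_f = (34.7·166 + 500.95·(-0.06)) / (34.7 + 500.95)
    = 5730.3 / 535.65 ≈ 10.70 °C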